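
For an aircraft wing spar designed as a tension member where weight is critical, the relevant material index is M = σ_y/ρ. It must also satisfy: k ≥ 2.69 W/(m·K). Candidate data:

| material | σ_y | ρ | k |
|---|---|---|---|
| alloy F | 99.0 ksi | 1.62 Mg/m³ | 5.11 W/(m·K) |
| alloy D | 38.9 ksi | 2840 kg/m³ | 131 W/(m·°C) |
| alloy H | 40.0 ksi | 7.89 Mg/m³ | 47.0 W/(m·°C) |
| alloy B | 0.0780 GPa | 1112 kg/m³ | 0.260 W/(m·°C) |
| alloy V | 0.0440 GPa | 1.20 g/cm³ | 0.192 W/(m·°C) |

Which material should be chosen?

alloy F

Screen on constraints: k ≥ 2.69 W/(m·K). Survivors: alloy F, alloy D, alloy H.
Convert each candidate to consistent units, then evaluate M:
  alloy F: σ_y = 682.6 MPa, ρ = 1620 kg/m³
  alloy D: σ_y = 268.2 MPa, ρ = 2840 kg/m³
  alloy H: σ_y = 275.8 MPa, ρ = 7890 kg/m³
  alloy F: M = 421 kN·m/kg
  alloy D: M = 94.4 kN·m/kg
  alloy H: M = 35.0 kN·m/kg
The maximum is for alloy F.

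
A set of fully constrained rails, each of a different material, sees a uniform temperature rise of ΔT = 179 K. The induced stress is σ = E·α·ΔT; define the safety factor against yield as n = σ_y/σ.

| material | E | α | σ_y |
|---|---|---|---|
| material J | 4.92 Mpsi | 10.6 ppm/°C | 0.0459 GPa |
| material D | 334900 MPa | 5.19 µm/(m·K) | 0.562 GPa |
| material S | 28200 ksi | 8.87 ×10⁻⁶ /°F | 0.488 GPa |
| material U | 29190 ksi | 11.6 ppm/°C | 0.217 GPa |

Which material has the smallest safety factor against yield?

Per material, after unit conversion:
  material J: E = 33.92, α = 10.6, σ_y = 45.90 → σ = 64.4 MPa, n = 0.713
  material D: E = 334.9, α = 5.19, σ_y = 562.0 → σ = 311 MPa, n = 1.81
  material S: E = 194.4, α = 16.0, σ_y = 488.0 → σ = 556 MPa, n = 0.878
  material U: E = 201.3, α = 11.6, σ_y = 217.0 → σ = 418 MPa, n = 0.519
Smallest n: material U with n = 0.519.

material U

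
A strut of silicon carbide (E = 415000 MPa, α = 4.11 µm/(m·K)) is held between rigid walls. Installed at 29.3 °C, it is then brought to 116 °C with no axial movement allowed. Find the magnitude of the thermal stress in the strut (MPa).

E = 415000 MPa = 415.0 GPa.
ΔT = 86.70 K. Constrained thermal stress σ = E·α·ΔT = 415.0×10³ MPa × 4.11×10⁻⁶ × 86.70 = 148 MPa (compressive).

148 MPa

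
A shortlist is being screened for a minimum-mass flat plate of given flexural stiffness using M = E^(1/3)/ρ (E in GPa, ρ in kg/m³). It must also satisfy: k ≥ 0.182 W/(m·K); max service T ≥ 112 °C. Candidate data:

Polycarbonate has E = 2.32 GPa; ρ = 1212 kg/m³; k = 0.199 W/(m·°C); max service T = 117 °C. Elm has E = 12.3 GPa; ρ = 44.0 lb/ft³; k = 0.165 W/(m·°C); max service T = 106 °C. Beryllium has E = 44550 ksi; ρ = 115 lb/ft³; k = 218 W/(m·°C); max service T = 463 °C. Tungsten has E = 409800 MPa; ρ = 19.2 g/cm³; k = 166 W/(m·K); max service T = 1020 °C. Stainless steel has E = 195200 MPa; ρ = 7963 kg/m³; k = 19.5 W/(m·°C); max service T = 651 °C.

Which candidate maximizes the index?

beryllium

Screen on constraints: k ≥ 0.182 W/(m·K); max service T ≥ 112 °C. Survivors: polycarbonate, beryllium, tungsten, stainless steel.
Convert each candidate to consistent units, then evaluate M:
  polycarbonate: E = 2.320 GPa, ρ = 1212 kg/m³
  beryllium: E = 307.2 GPa, ρ = 1842 kg/m³
  tungsten: E = 409.8 GPa, ρ = 19200 kg/m³
  stainless steel: E = 195.2 GPa, ρ = 7963 kg/m³
  beryllium: M = 3.66×10⁻³
  polycarbonate: M = 1.09×10⁻³
  stainless steel: M = 0.728×10⁻³
  tungsten: M = 0.387×10⁻³
Highest index: beryllium.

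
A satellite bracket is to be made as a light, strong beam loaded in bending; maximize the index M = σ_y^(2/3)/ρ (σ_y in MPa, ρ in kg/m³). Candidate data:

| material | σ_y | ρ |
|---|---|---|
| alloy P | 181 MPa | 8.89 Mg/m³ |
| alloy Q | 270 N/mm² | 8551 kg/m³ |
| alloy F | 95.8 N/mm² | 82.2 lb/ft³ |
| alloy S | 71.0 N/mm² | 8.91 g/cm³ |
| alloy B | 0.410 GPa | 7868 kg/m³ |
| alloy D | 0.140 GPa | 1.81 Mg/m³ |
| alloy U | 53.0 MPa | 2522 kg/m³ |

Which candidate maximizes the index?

After converting to SI:
  alloy P: σ_y = 181.0 MPa, ρ = 8890 kg/m³
  alloy Q: σ_y = 270.0 MPa, ρ = 8551 kg/m³
  alloy F: σ_y = 95.80 MPa, ρ = 1317 kg/m³
  alloy S: σ_y = 71.00 MPa, ρ = 8910 kg/m³
  alloy B: σ_y = 410.0 MPa, ρ = 7868 kg/m³
  alloy D: σ_y = 140.0 MPa, ρ = 1810 kg/m³
  alloy U: σ_y = 53.00 MPa, ρ = 2522 kg/m³
  alloy F: M = 15.9×10⁻³
  alloy D: M = 14.9×10⁻³
  alloy B: M = 7.01×10⁻³
  alloy U: M = 5.59×10⁻³
  alloy Q: M = 4.89×10⁻³
  alloy P: M = 3.60×10⁻³
  alloy S: M = 1.92×10⁻³
Alloy F ranks first.

alloy F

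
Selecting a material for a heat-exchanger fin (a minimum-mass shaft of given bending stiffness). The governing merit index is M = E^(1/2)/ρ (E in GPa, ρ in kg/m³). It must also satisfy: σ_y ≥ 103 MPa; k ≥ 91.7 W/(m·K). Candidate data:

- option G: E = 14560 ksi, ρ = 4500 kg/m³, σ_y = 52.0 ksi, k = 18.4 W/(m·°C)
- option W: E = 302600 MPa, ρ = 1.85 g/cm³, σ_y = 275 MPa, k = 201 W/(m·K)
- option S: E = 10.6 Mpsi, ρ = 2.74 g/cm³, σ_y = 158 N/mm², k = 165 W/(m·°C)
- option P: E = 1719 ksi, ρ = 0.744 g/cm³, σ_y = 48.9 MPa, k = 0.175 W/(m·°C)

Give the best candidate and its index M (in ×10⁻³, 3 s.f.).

option W, M = 9.40×10⁻³

Screen on constraints: σ_y ≥ 103 MPa; k ≥ 91.7 W/(m·K). Survivors: option W, option S.
In SI units:
  option W: E = 302.6 GPa, ρ = 1850 kg/m³
  option S: E = 73.08 GPa, ρ = 2740 kg/m³
  option W: M = 9.40×10⁻³
  option S: M = 3.12×10⁻³
Option W has the largest M.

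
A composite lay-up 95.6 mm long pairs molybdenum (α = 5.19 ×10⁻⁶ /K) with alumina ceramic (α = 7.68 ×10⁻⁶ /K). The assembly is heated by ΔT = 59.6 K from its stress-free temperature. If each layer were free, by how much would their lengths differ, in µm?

14.2 µm

Δα = |5.19 − 7.68|×10⁻⁶/K = 2.49×10⁻⁶/K.
ΔL_mismatch = Δα·L·ΔT = 2.49×10⁻⁶ × 95.6 mm × 59.6 K = 14.2 µm.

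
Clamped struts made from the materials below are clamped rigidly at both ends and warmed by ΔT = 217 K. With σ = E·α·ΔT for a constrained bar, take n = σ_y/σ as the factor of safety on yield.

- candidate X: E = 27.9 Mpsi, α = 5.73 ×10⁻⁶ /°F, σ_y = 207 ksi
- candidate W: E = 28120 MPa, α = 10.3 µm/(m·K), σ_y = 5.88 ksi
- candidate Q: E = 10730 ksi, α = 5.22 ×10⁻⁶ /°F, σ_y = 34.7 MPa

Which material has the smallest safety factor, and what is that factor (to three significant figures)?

candidate Q, n = 0.230

Converting E to GPa, α to ×10⁻⁶/K, σ_y to MPa, then σ and n for each:
  candidate X: E = 192.4, α = 10.3, σ_y = 1427 → σ = 431 MPa, n = 3.31
  candidate W: E = 28.12, α = 10.3, σ_y = 40.54 → σ = 62.9 MPa, n = 0.645
  candidate Q: E = 73.98, α = 9.40, σ_y = 34.70 → σ = 151 MPa, n = 0.230
Smallest n: candidate Q with n = 0.230.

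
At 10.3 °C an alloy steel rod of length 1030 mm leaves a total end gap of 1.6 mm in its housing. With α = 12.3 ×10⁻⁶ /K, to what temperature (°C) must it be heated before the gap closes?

137 °C

α·L₀·ΔT = 1.6 mm ⇒ ΔT = 1.6 / (12.3×10⁻⁶ × 1030.0) = 126.3 K.
T = 10.3 + 126.3 = 136.6 °C.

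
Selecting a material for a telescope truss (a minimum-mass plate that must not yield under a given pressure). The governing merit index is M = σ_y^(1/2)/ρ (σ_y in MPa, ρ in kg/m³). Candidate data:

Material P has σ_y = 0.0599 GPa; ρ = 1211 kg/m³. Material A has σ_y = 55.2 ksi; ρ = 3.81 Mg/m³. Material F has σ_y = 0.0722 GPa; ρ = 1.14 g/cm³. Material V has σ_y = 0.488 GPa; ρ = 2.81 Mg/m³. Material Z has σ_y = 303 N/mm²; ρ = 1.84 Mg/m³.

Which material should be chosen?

Normalizing units and computing the index:
  material P: σ_y = 59.90 MPa, ρ = 1211 kg/m³
  material A: σ_y = 380.6 MPa, ρ = 3810 kg/m³
  material F: σ_y = 72.20 MPa, ρ = 1140 kg/m³
  material V: σ_y = 488.0 MPa, ρ = 2810 kg/m³
  material Z: σ_y = 303.0 MPa, ρ = 1840 kg/m³
  material Z: M = 9.46×10⁻³
  material V: M = 7.86×10⁻³
  material F: M = 7.45×10⁻³
  material P: M = 6.39×10⁻³
  material A: M = 5.12×10⁻³
Highest index: material Z.

material Z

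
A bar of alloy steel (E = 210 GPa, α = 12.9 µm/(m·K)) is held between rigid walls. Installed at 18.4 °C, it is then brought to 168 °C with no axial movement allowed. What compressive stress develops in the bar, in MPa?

405 MPa

ΔT = 149.6 K. Constrained thermal stress σ = E·α·ΔT = 210.0×10³ MPa × 12.9×10⁻⁶ × 149.6 = 405 MPa (compressive).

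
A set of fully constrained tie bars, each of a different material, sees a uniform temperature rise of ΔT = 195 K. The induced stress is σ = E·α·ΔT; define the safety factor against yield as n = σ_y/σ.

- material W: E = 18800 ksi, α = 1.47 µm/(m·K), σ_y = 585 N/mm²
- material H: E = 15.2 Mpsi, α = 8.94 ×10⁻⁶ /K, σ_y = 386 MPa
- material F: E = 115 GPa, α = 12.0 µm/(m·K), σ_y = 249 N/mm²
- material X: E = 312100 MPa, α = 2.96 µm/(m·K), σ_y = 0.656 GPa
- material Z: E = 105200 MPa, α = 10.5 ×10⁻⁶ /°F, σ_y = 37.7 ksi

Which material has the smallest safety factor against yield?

With everything in SI (GPa, ×10⁻⁶/K, MPa):
  material W: E = 129.6, α = 1.47, σ_y = 585.0 → σ = 37.2 MPa, n = 15.7
  material H: E = 104.8, α = 8.94, σ_y = 386.0 → σ = 183 MPa, n = 2.11
  material F: E = 115.0, α = 12.0, σ_y = 249.0 → σ = 269 MPa, n = 0.925
  material X: E = 312.1, α = 2.96, σ_y = 656.0 → σ = 180 MPa, n = 3.64
  material Z: E = 105.2, α = 18.9, σ_y = 259.9 → σ = 388 MPa, n = 0.670
Smallest n: material Z with n = 0.670.

material Z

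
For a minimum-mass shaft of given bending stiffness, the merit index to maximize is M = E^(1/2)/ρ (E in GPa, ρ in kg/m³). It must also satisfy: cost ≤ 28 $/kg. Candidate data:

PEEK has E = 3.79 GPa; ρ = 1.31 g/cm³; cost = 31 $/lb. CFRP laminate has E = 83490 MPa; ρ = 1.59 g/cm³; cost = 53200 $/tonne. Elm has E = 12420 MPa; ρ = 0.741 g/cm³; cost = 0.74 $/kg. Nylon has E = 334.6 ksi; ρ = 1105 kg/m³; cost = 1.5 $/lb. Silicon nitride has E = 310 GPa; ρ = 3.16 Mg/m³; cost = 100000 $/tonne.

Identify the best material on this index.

Screen on constraints: cost ≤ 28 $/kg. Survivors: elm, nylon.
Convert each candidate to consistent units, then evaluate M:
  elm: E = 12.42 GPa, ρ = 741.0 kg/m³
  nylon: E = 2.307 GPa, ρ = 1105 kg/m³
  elm: M = 4.76×10⁻³
  nylon: M = 1.37×10⁻³
Elm has the largest M.

elm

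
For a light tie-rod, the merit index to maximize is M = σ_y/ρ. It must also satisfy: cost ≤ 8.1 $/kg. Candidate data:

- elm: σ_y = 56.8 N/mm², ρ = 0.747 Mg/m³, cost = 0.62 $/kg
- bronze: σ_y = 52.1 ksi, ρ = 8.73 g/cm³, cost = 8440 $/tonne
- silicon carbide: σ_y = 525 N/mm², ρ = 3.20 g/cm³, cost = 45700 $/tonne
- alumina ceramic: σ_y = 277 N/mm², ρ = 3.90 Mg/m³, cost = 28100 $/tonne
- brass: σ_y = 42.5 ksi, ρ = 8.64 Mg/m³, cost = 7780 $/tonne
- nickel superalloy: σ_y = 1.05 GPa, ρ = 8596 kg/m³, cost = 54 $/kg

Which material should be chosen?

elm

Screen on constraints: cost ≤ 8.1 $/kg. Survivors: elm, brass.
In SI units:
  elm: σ_y = 56.80 MPa, ρ = 747.0 kg/m³
  brass: σ_y = 293.0 MPa, ρ = 8640 kg/m³
  elm: M = 76.0 kN·m/kg
  brass: M = 33.9 kN·m/kg
Highest index: elm.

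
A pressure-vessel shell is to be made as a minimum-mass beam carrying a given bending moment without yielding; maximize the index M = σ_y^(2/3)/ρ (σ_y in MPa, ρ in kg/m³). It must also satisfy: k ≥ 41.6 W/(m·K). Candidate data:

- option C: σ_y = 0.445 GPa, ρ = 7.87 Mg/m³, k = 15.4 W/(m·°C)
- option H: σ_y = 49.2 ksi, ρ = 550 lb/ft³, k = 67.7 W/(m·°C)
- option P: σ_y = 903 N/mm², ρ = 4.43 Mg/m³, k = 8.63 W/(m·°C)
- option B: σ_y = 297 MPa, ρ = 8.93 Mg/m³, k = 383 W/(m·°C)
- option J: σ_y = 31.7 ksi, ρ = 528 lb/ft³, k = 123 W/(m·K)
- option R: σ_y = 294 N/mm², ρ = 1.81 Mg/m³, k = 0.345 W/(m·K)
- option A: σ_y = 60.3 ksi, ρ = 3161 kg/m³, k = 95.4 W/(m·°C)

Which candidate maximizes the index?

Screen on constraints: k ≥ 41.6 W/(m·K). Survivors: option H, option B, option J, option A.
Putting every candidate on a common basis:
  option H: σ_y = 339.2 MPa, ρ = 8810 kg/m³
  option B: σ_y = 297.0 MPa, ρ = 8930 kg/m³
  option J: σ_y = 218.6 MPa, ρ = 8458 kg/m³
  option A: σ_y = 415.8 MPa, ρ = 3161 kg/m³
  option A: M = 17.6×10⁻³
  option H: M = 5.52×10⁻³
  option B: M = 4.98×10⁻³
  option J: M = 4.29×10⁻³
Option A has the largest M.

option A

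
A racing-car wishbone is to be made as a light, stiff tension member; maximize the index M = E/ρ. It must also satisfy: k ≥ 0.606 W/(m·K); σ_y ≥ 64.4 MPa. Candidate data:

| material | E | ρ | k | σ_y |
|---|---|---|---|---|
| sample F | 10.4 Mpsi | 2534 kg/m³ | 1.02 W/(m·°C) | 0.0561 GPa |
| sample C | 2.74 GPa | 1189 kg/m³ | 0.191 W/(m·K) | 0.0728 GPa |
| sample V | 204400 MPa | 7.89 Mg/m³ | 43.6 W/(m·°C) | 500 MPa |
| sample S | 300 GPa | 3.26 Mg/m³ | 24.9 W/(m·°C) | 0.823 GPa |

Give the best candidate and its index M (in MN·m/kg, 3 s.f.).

Screen on constraints: k ≥ 0.606 W/(m·K); σ_y ≥ 64.4 MPa. Survivors: sample V, sample S.
Putting every candidate on a common basis:
  sample V: E = 204.4 GPa, ρ = 7890 kg/m³
  sample S: E = 300.0 GPa, ρ = 3260 kg/m³
  sample S: M = 92.0 MN·m/kg
  sample V: M = 25.9 MN·m/kg
The maximum is for sample S.

sample S, M = 92.0 MN·m/kg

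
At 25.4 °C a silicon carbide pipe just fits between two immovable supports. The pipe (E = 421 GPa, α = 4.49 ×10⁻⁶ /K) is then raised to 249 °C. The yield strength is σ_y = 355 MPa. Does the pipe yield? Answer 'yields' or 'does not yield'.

yields

ΔT = 223.6 K. Constrained thermal stress σ = E·α·ΔT = 421.0×10³ MPa × 4.49×10⁻⁶ × 223.6 = 423 MPa (compressive).
Compare to σ_y = 355 MPa: σ ≥ σ_y, so it yields.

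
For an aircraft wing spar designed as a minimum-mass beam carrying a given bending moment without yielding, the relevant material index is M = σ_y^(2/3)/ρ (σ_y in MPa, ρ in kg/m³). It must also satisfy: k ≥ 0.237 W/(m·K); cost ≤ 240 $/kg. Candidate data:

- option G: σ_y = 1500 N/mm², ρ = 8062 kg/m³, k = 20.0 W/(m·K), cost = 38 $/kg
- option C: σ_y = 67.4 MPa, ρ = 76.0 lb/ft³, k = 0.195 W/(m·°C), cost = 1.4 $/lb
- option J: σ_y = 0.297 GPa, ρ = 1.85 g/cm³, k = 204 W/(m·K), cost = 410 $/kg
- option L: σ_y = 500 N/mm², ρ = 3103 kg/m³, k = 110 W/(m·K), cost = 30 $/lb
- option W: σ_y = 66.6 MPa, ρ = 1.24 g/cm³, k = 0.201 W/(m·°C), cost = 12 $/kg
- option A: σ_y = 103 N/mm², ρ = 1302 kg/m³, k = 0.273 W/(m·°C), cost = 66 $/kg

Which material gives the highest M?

option L

Screen on constraints: k ≥ 0.237 W/(m·K); cost ≤ 240 $/kg. Survivors: option G, option L, option A.
Normalizing units and computing the index:
  option G: σ_y = 1500 MPa, ρ = 8062 kg/m³
  option L: σ_y = 500.0 MPa, ρ = 3103 kg/m³
  option A: σ_y = 103.0 MPa, ρ = 1302 kg/m³
  option L: M = 20.3×10⁻³
  option A: M = 16.9×10⁻³
  option G: M = 16.3×10⁻³
Highest index: option L.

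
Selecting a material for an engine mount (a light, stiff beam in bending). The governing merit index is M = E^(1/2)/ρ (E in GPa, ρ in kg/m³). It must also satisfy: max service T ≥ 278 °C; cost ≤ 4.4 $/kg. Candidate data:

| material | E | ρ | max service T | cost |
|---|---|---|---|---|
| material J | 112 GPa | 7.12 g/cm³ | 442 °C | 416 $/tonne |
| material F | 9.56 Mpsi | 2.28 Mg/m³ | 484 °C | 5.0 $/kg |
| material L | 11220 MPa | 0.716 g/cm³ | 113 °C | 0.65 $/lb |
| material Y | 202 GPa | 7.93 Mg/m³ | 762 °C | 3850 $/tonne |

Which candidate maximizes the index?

material Y

Screen on constraints: max service T ≥ 278 °C; cost ≤ 4.4 $/kg. Survivors: material J, material Y.
Convert each candidate to consistent units, then evaluate M:
  material J: E = 112.0 GPa, ρ = 7120 kg/m³
  material Y: E = 202.0 GPa, ρ = 7930 kg/m³
  material Y: M = 1.79×10⁻³
  material J: M = 1.49×10⁻³
Material Y has the largest M.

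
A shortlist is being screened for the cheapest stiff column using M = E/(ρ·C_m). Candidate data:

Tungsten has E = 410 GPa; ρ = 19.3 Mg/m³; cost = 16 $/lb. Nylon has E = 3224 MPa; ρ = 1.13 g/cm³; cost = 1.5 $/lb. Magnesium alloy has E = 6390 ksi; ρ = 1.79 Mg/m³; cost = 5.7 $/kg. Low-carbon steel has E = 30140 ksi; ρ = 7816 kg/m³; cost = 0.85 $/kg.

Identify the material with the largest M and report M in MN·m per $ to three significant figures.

low-carbon steel, M = 31.3 MN·m per $

Convert each candidate to consistent units, then evaluate M:
  tungsten: E = 410.0 GPa, ρ = 19300 kg/m³, cost = 35.27 $/kg
  nylon: E = 3.224 GPa, ρ = 1130 kg/m³, cost = 3.307 $/kg
  magnesium alloy: E = 44.06 GPa, ρ = 1790 kg/m³, cost = 5.700 $/kg
  low-carbon steel: E = 207.8 GPa, ρ = 7816 kg/m³, cost = 0.8500 $/kg
  low-carbon steel: M = 31.3 MN·m per $
  magnesium alloy: M = 4.32 MN·m per $
  nylon: M = 0.863 MN·m per $
  tungsten: M = 0.602 MN·m per $
Low-carbon steel has the largest M.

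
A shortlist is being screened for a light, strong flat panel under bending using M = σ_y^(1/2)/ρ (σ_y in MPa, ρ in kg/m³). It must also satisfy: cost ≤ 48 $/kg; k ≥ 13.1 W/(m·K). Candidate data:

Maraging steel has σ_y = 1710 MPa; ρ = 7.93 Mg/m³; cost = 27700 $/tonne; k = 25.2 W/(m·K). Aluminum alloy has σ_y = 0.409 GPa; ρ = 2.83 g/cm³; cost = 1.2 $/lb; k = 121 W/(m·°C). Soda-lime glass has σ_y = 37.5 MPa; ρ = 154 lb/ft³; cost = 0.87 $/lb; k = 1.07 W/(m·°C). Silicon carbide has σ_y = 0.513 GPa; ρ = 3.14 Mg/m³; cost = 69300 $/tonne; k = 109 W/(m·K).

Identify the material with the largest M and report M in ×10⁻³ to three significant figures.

aluminum alloy, M = 7.15×10⁻³

Screen on constraints: cost ≤ 48 $/kg; k ≥ 13.1 W/(m·K). Survivors: maraging steel, aluminum alloy.
Normalizing units and computing the index:
  maraging steel: σ_y = 1710 MPa, ρ = 7930 kg/m³
  aluminum alloy: σ_y = 409.0 MPa, ρ = 2830 kg/m³
  aluminum alloy: M = 7.15×10⁻³
  maraging steel: M = 5.21×10⁻³
The maximum is for aluminum alloy.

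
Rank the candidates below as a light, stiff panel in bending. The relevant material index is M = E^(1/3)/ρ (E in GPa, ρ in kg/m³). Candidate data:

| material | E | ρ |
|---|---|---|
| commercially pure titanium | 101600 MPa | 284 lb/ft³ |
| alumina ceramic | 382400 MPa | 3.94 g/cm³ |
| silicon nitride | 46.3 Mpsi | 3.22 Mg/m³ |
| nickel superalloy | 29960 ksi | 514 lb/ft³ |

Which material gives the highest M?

silicon nitride

Normalizing units and computing the index:
  commercially pure titanium: E = 101.6 GPa, ρ = 4549 kg/m³
  alumina ceramic: E = 382.4 GPa, ρ = 3940 kg/m³
  silicon nitride: E = 319.2 GPa, ρ = 3220 kg/m³
  nickel superalloy: E = 206.6 GPa, ρ = 8233 kg/m³
  silicon nitride: M = 2.12×10⁻³
  alumina ceramic: M = 1.84×10⁻³
  commercially pure titanium: M = 1.03×10⁻³
  nickel superalloy: M = 0.718×10⁻³
Highest index: silicon nitride.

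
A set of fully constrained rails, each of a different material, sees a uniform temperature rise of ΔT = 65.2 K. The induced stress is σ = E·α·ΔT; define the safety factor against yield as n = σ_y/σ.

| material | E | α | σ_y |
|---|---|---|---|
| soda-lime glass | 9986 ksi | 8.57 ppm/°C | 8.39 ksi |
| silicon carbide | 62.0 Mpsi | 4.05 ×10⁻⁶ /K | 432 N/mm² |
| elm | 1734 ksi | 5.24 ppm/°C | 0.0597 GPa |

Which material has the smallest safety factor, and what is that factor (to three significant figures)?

Per material, after unit conversion:
  soda-lime glass: E = 68.85, α = 8.57, σ_y = 57.85 → σ = 38.5 MPa, n = 1.50
  silicon carbide: E = 427.5, α = 4.05, σ_y = 432.0 → σ = 113 MPa, n = 3.83
  elm: E = 11.96, α = 5.24, σ_y = 59.70 → σ = 4.08 MPa, n = 14.6
The minimum is soda-lime glass at n = 1.50.

soda-lime glass, n = 1.50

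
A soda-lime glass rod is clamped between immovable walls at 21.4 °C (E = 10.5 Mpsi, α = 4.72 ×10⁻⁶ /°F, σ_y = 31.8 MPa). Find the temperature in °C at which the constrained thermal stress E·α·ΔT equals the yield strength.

73.1 °C

E = 10.5 Mpsi = 72.39 GPa.
α = 4.72×10⁻⁶/°F × 9/5 = 8.50×10⁻⁶/K.
E·α·ΔT = 31.80 MPa ⇒ ΔT = 31.80 / (72.39×10³ × 8.50×10⁻⁶) = 51.70 K.
T = 21.4 + 51.70 = 73.10 °C.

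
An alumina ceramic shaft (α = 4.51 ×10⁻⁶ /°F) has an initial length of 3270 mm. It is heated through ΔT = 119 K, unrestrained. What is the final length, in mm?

Convert α: 4.51×10⁻⁶/°F × (9/5) = 8.12×10⁻⁶/K.
ΔL = α·L₀·ΔT = 8.12×10⁻⁶ × 3270 mm × 119.0 K = 3.16 mm.
L = L₀ + ΔL = 3270 + 3.16 = 3273.2 mm.

3273.2 mm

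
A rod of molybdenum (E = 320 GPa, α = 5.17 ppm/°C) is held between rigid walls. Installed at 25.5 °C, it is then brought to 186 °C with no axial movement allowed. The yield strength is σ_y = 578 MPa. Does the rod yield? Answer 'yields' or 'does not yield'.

does not yield

ΔT = 160.5 K. Constrained thermal stress σ = E·α·ΔT = 320.0×10³ MPa × 5.17×10⁻⁶ × 160.5 = 266 MPa (compressive).
Compare to σ_y = 578 MPa: σ < σ_y, so it does not yield.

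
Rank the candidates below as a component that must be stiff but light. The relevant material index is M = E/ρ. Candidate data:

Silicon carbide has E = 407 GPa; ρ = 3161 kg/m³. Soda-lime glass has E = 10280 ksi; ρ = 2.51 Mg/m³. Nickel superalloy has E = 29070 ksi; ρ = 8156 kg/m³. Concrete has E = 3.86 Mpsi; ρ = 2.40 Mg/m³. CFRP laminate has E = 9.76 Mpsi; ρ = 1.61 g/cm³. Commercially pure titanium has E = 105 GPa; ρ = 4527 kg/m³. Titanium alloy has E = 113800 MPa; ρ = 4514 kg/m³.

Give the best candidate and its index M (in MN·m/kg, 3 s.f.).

silicon carbide, M = 129 MN·m/kg

Putting every candidate on a common basis:
  silicon carbide: E = 407.0 GPa, ρ = 3161 kg/m³
  soda-lime glass: E = 70.88 GPa, ρ = 2510 kg/m³
  nickel superalloy: E = 200.4 GPa, ρ = 8156 kg/m³
  concrete: E = 26.61 GPa, ρ = 2400 kg/m³
  CFRP laminate: E = 67.29 GPa, ρ = 1610 kg/m³
  commercially pure titanium: E = 105.0 GPa, ρ = 4527 kg/m³
  titanium alloy: E = 113.8 GPa, ρ = 4514 kg/m³
  silicon carbide: M = 129 MN·m/kg
  CFRP laminate: M = 41.8 MN·m/kg
  soda-lime glass: M = 28.2 MN·m/kg
  titanium alloy: M = 25.2 MN·m/kg
  nickel superalloy: M = 24.6 MN·m/kg
  commercially pure titanium: M = 23.2 MN·m/kg
  concrete: M = 11.1 MN·m/kg
Silicon carbide has the largest M.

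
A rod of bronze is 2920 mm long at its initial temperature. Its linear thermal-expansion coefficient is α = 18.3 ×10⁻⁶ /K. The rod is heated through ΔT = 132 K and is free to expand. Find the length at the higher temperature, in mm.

ΔL = α·L₀·ΔT = 18.3×10⁻⁶ × 2920 mm × 132.0 K = 7.05 mm.
L = L₀ + ΔL = 2920 + 7.05 = 2927.1 mm.

2927.1 mm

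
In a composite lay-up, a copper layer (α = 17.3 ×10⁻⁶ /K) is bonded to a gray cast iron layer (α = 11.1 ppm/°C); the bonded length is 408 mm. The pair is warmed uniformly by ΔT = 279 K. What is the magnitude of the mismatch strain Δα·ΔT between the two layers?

1.73×10⁻³

Δα = |17.3 − 11.1|×10⁻⁶/K = 6.20×10⁻⁶/K.
Mismatch strain = Δα·ΔT = 6.20×10⁻⁶ × 279.0 = 1.73×10⁻³.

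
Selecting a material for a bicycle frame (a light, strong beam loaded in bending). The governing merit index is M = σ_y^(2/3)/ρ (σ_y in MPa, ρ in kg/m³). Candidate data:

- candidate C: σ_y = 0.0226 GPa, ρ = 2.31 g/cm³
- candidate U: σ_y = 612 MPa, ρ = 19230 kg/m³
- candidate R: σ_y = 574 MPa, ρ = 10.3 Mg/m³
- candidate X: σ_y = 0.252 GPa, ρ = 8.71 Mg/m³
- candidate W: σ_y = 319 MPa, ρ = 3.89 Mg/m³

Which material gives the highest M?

In SI units:
  candidate C: σ_y = 22.60 MPa, ρ = 2310 kg/m³
  candidate U: σ_y = 612.0 MPa, ρ = 19230 kg/m³
  candidate R: σ_y = 574.0 MPa, ρ = 10300 kg/m³
  candidate X: σ_y = 252.0 MPa, ρ = 8710 kg/m³
  candidate W: σ_y = 319.0 MPa, ρ = 3890 kg/m³
  candidate W: M = 12.0×10⁻³
  candidate R: M = 6.71×10⁻³
  candidate X: M = 4.58×10⁻³
  candidate U: M = 3.75×10⁻³
  candidate C: M = 3.46×10⁻³
Highest index: candidate W.

candidate W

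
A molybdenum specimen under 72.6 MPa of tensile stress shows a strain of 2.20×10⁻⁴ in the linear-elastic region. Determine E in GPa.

E = σ/ε = 72.6 MPa / 2.20×10⁻⁴ = 330000 MPa = 330 GPa.

330 GPa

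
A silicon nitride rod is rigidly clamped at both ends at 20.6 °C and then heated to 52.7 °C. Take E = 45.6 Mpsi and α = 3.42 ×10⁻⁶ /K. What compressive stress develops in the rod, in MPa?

E = 45.6 Mpsi = 314.4 GPa.
ΔT = 32.10 K. Constrained thermal stress σ = E·α·ΔT = 314.4×10³ MPa × 3.42×10⁻⁶ × 32.10 = 34.5 MPa (compressive).

34.5 MPa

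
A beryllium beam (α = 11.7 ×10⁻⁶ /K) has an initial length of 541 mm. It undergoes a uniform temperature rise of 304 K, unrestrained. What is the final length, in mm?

ΔL = α·L₀·ΔT = 11.7×10⁻⁶ × 541 mm × 304.0 K = 1.92 mm.
L = L₀ + ΔL = 541 + 1.92 = 542.92 mm.

542.92 mm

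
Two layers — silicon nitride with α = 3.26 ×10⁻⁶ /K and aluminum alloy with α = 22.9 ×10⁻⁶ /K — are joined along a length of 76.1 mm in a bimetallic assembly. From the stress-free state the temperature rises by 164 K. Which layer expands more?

α(silicon nitride) = 3.26×10⁻⁶/K vs α(aluminum alloy) = 22.9×10⁻⁶/K.
Higher α expands more for the same ΔT: aluminum alloy.

aluminum alloy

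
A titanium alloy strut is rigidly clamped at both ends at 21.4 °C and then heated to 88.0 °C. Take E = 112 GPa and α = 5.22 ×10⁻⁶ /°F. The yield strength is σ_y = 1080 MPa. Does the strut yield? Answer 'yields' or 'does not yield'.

does not yield

α = 5.22×10⁻⁶/°F × 9/5 = 9.40×10⁻⁶/K.
ΔT = 66.60 K. Constrained thermal stress σ = E·α·ΔT = 112.0×10³ MPa × 9.40×10⁻⁶ × 66.60 = 70.1 MPa (compressive).
Compare to σ_y = 1080 MPa: σ < σ_y, so it does not yield.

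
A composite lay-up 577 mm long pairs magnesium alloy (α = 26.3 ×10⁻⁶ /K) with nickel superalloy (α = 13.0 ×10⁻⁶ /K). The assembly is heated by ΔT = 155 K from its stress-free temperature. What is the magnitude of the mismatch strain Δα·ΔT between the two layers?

Δα = |26.3 − 13.0|×10⁻⁶/K = 13.3×10⁻⁶/K.
Mismatch strain = Δα·ΔT = 13.3×10⁻⁶ × 155.0 = 2.06×10⁻³.

2.06×10⁻³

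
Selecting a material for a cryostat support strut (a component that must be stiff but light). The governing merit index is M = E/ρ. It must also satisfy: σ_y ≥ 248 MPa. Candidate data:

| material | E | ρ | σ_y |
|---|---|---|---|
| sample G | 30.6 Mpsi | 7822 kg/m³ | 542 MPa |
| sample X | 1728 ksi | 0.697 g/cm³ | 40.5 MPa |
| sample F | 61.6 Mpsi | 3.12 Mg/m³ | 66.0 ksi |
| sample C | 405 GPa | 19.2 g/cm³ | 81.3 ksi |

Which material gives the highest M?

Screen on constraints: σ_y ≥ 248 MPa. Survivors: sample G, sample F, sample C.
In SI units:
  sample G: E = 211.0 GPa, ρ = 7822 kg/m³
  sample F: E = 424.7 GPa, ρ = 3120 kg/m³
  sample C: E = 405.0 GPa, ρ = 19200 kg/m³
  sample F: M = 136 MN·m/kg
  sample G: M = 27.0 MN·m/kg
  sample C: M = 21.1 MN·m/kg
Highest index: sample F.

sample F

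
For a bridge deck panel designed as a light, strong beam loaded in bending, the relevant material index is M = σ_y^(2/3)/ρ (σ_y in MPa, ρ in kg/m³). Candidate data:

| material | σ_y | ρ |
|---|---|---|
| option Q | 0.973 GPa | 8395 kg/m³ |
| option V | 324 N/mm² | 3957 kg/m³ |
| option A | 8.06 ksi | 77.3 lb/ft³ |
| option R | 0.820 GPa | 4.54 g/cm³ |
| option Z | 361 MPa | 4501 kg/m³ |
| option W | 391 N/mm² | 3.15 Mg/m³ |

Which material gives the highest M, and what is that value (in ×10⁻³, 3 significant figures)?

option R, M = 19.3×10⁻³

In SI units:
  option Q: σ_y = 973.0 MPa, ρ = 8395 kg/m³
  option V: σ_y = 324.0 MPa, ρ = 3957 kg/m³
  option A: σ_y = 55.57 MPa, ρ = 1238 kg/m³
  option R: σ_y = 820.0 MPa, ρ = 4540 kg/m³
  option Z: σ_y = 361.0 MPa, ρ = 4501 kg/m³
  option W: σ_y = 391.0 MPa, ρ = 3150 kg/m³
  option R: M = 19.3×10⁻³
  option W: M = 17.0×10⁻³
  option V: M = 11.9×10⁻³
  option A: M = 11.8×10⁻³
  option Q: M = 11.7×10⁻³
  option Z: M = 11.3×10⁻³
The maximum is for option R.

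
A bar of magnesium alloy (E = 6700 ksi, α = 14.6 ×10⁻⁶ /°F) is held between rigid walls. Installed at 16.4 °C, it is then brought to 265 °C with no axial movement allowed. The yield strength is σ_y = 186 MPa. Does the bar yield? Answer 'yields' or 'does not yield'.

E = 6700 ksi = 46.19 GPa.
α = 14.6×10⁻⁶/°F × 9/5 = 26.3×10⁻⁶/K.
ΔT = 248.6 K. Constrained thermal stress σ = E·α·ΔT = 46.19×10³ MPa × 26.3×10⁻⁶ × 248.6 = 302 MPa (compressive).
Compare to σ_y = 186 MPa: σ ≥ σ_y, so it yields.

yields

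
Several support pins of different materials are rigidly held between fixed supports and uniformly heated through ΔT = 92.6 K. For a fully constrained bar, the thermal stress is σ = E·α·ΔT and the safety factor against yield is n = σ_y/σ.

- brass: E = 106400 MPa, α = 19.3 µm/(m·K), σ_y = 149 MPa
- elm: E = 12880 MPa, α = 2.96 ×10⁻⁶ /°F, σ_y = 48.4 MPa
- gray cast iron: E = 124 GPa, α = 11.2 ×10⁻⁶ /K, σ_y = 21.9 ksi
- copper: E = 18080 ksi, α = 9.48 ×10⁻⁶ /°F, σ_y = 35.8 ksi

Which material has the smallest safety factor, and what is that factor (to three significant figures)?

brass, n = 0.784

In consistent units (E in GPa, α in ×10⁻⁶/K, σ_y in MPa):
  brass: E = 106.4, α = 19.3, σ_y = 149.0 → σ = 190 MPa, n = 0.784
  elm: E = 12.88, α = 5.33, σ_y = 48.40 → σ = 6.35 MPa, n = 7.62
  gray cast iron: E = 124.0, α = 11.2, σ_y = 151.0 → σ = 129 MPa, n = 1.17
  copper: E = 124.7, α = 17.1, σ_y = 246.8 → σ = 197 MPa, n = 1.25
Brass has the lowest safety factor, n = 0.784.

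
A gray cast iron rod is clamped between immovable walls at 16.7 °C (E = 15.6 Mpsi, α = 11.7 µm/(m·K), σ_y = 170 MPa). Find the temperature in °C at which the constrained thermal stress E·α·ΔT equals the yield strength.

E = 15.6 Mpsi = 107.6 GPa.
E·α·ΔT = 170.0 MPa ⇒ ΔT = 170.0 / (107.6×10³ × 11.7×10⁻⁶) = 135.1 K.
T = 16.7 + 135.1 = 151.8 °C.

152 °C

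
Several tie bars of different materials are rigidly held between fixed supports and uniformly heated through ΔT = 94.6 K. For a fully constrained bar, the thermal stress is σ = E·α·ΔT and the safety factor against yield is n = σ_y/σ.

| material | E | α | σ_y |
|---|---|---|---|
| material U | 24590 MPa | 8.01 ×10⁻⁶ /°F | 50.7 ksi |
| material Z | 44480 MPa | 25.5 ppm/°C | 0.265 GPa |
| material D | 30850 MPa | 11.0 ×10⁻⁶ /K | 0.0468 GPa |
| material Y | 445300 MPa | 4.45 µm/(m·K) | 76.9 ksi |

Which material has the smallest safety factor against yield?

In consistent units (E in GPa, α in ×10⁻⁶/K, σ_y in MPa):
  material U: E = 24.59, α = 14.4, σ_y = 349.6 → σ = 33.5 MPa, n = 10.4
  material Z: E = 44.48, α = 25.5, σ_y = 265.0 → σ = 107 MPa, n = 2.47
  material D: E = 30.85, α = 11.0, σ_y = 46.80 → σ = 32.1 MPa, n = 1.46
  material Y: E = 445.3, α = 4.45, σ_y = 530.2 → σ = 187 MPa, n = 2.83
Smallest n: material D with n = 1.46.

material D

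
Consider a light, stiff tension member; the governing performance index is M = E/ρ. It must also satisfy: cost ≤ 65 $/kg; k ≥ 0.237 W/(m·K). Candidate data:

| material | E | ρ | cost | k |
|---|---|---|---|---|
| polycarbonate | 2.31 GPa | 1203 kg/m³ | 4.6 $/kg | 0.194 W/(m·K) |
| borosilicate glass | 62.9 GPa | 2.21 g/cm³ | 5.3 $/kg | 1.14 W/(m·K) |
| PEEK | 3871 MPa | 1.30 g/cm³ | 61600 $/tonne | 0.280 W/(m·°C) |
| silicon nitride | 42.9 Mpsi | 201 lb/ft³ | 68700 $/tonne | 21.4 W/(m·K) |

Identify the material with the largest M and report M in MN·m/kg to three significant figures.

Screen on constraints: cost ≤ 65 $/kg; k ≥ 0.237 W/(m·K). Survivors: borosilicate glass, PEEK.
Normalizing units and computing the index:
  borosilicate glass: E = 62.90 GPa, ρ = 2210 kg/m³
  PEEK: E = 3.871 GPa, ρ = 1300 kg/m³
  borosilicate glass: M = 28.5 MN·m/kg
  PEEK: M = 2.98 MN·m/kg
The maximum is for borosilicate glass.

borosilicate glass, M = 28.5 MN·m/kg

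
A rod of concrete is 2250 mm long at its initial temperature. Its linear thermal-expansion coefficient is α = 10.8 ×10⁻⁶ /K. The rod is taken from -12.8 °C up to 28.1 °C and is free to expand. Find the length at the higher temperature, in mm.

ΔT = 28.1 − (-12.8) = 40.90 K.
ΔL = α·L₀·ΔT = 10.8×10⁻⁶ × 2250 mm × 40.90 K = 0.994 mm.
L = L₀ + ΔL = 2250 + 0.994 = 2251.0 mm.

2251.0 mm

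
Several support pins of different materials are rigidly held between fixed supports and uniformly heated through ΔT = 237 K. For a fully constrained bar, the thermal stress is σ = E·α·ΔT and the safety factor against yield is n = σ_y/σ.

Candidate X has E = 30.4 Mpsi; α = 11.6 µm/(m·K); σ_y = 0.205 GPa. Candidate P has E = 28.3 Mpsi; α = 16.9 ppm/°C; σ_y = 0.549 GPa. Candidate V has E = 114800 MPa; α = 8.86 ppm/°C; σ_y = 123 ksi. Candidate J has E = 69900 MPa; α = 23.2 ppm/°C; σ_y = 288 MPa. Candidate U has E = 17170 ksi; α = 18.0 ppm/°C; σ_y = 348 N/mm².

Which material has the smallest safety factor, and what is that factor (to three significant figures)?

candidate X, n = 0.356

Per material, after unit conversion:
  candidate X: E = 209.6, α = 11.6, σ_y = 205.0 → σ = 576 MPa, n = 0.356
  candidate P: E = 195.1, α = 16.9, σ_y = 549.0 → σ = 782 MPa, n = 0.702
  candidate V: E = 114.8, α = 8.86, σ_y = 848.1 → σ = 241 MPa, n = 3.52
  candidate J: E = 69.90, α = 23.2, σ_y = 288.0 → σ = 384 MPa, n = 0.749
  candidate U: E = 118.4, α = 18.0, σ_y = 348.0 → σ = 505 MPa, n = 0.689
The minimum is candidate X at n = 0.356.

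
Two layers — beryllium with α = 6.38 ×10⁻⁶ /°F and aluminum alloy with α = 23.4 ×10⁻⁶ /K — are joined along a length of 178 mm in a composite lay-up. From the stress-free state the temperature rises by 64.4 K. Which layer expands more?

aluminum alloy

beryllium: α = 6.38×10⁻⁶/°F × 9/5 = 11.5×10⁻⁶/K.
α(beryllium) = 11.5×10⁻⁶/K vs α(aluminum alloy) = 23.4×10⁻⁶/K.
Higher α expands more for the same ΔT: aluminum alloy.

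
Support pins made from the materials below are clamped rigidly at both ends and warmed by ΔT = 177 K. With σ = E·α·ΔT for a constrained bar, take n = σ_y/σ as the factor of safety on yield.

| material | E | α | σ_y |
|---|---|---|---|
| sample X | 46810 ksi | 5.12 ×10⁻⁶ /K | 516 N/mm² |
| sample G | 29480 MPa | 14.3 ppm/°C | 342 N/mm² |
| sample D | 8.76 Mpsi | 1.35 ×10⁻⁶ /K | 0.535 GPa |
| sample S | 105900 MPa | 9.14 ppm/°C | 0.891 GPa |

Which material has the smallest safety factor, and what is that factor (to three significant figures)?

Converting E to GPa, α to ×10⁻⁶/K, σ_y to MPa, then σ and n for each:
  sample X: E = 322.7, α = 5.12, σ_y = 516.0 → σ = 292 MPa, n = 1.76
  sample G: E = 29.48, α = 14.3, σ_y = 342.0 → σ = 74.6 MPa, n = 4.58
  sample D: E = 60.40, α = 1.35, σ_y = 535.0 → σ = 14.4 MPa, n = 37.1
  sample S: E = 105.9, α = 9.14, σ_y = 891.0 → σ = 171 MPa, n = 5.20
Sample X has the lowest safety factor, n = 1.76.

sample X, n = 1.76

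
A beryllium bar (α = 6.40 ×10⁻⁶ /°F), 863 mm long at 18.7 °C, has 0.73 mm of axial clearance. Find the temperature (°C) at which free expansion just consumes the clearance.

92.1 °C

α = 6.40×10⁻⁶/°F × 9/5 = 11.5×10⁻⁶/K.
α·L₀·ΔT = 0.73 mm ⇒ ΔT = 0.73 / (11.5×10⁻⁶ × 863.0) = 73.43 K.
T = 18.7 + 73.43 = 92.13 °C.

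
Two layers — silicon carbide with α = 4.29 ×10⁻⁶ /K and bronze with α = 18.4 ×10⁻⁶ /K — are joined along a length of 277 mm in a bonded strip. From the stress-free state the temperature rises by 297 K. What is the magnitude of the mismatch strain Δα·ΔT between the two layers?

4.19×10⁻³

Δα = |4.29 − 18.4|×10⁻⁶/K = 14.1×10⁻⁶/K.
Mismatch strain = Δα·ΔT = 14.1×10⁻⁶ × 297.0 = 4.19×10⁻³.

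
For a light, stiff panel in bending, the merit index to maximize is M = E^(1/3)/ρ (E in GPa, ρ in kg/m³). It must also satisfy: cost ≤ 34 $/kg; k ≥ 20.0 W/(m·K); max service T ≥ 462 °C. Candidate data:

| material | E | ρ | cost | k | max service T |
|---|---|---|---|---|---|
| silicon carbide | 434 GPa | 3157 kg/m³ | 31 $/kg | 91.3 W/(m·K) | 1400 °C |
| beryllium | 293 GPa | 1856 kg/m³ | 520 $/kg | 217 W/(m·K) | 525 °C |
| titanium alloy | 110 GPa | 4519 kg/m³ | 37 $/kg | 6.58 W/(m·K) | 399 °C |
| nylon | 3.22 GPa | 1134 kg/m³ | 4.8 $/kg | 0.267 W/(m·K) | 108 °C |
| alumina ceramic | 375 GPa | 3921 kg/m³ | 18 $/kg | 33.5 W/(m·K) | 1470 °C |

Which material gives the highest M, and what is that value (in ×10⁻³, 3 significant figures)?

silicon carbide, M = 2.40×10⁻³

Screen on constraints: cost ≤ 34 $/kg; k ≥ 20.0 W/(m·K); max service T ≥ 462 °C. Survivors: silicon carbide, alumina ceramic.
Evaluate M for each candidate:
  silicon carbide: M = 2.40×10⁻³
  alumina ceramic: M = 1.84×10⁻³
Silicon carbide ranks first.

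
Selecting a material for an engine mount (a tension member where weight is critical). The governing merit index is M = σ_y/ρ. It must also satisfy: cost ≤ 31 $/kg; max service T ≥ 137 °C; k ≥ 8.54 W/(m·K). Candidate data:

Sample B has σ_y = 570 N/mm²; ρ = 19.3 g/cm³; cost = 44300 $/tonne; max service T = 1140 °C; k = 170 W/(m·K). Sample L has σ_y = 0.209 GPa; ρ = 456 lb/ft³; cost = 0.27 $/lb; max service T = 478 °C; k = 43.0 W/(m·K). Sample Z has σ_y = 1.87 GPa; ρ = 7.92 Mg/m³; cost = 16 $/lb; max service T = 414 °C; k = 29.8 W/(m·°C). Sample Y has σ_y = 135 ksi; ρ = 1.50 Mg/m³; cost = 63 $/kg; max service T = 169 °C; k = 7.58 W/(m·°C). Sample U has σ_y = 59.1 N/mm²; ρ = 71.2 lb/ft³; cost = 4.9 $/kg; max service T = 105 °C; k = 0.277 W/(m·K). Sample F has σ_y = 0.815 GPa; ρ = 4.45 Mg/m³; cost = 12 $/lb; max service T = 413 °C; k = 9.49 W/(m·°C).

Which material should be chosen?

sample F

Screen on constraints: cost ≤ 31 $/kg; max service T ≥ 137 °C; k ≥ 8.54 W/(m·K). Survivors: sample L, sample F.
Normalizing units and computing the index:
  sample L: σ_y = 209.0 MPa, ρ = 7304 kg/m³
  sample F: σ_y = 815.0 MPa, ρ = 4450 kg/m³
  sample F: M = 183 kN·m/kg
  sample L: M = 28.6 kN·m/kg
Sample F has the largest M.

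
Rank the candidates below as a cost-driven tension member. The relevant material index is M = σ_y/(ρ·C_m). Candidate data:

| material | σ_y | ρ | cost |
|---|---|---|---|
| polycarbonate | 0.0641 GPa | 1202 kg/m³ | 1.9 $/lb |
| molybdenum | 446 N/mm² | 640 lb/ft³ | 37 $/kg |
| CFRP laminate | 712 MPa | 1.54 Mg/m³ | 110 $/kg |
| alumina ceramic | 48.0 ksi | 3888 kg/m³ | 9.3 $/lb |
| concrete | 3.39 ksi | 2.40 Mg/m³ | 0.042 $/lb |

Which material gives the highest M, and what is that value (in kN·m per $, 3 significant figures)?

In SI units:
  polycarbonate: σ_y = 64.10 MPa, ρ = 1202 kg/m³, cost = 4.189 $/kg
  molybdenum: σ_y = 446.0 MPa, ρ = 10250 kg/m³, cost = 37.00 $/kg
  CFRP laminate: σ_y = 712.0 MPa, ρ = 1540 kg/m³, cost = 110.0 $/kg
  alumina ceramic: σ_y = 330.9 MPa, ρ = 3888 kg/m³, cost = 20.50 $/kg
  concrete: σ_y = 23.37 MPa, ρ = 2400 kg/m³, cost = 0.09259 $/kg
  concrete: M = 105 kN·m per $
  polycarbonate: M = 12.7 kN·m per $
  CFRP laminate: M = 4.20 kN·m per $
  alumina ceramic: M = 4.15 kN·m per $
  molybdenum: M = 1.18 kN·m per $
Concrete ranks first.

concrete, M = 105 kN·m per $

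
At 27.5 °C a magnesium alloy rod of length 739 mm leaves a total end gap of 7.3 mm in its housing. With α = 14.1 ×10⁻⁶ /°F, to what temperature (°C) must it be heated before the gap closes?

417 °C

α = 14.1×10⁻⁶/°F × 9/5 = 25.4×10⁻⁶/K.
α·L₀·ΔT = 7.3 mm ⇒ ΔT = 7.3 / (25.4×10⁻⁶ × 739.0) = 389.2 K.
T = 27.5 + 389.2 = 416.7 °C.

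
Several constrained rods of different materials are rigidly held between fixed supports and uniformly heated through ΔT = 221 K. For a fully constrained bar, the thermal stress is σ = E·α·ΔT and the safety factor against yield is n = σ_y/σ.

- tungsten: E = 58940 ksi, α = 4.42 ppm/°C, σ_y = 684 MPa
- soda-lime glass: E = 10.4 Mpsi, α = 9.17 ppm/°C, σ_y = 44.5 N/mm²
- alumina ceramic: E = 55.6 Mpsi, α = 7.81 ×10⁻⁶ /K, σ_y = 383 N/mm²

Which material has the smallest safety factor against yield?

Converting E to GPa, α to ×10⁻⁶/K, σ_y to MPa, then σ and n for each:
  tungsten: E = 406.4, α = 4.42, σ_y = 684.0 → σ = 397 MPa, n = 1.72
  soda-lime glass: E = 71.71, α = 9.17, σ_y = 44.50 → σ = 145 MPa, n = 0.306
  alumina ceramic: E = 383.3, α = 7.81, σ_y = 383.0 → σ = 662 MPa, n = 0.579
Soda-lime glass has the lowest safety factor, n = 0.306.

soda-lime glass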